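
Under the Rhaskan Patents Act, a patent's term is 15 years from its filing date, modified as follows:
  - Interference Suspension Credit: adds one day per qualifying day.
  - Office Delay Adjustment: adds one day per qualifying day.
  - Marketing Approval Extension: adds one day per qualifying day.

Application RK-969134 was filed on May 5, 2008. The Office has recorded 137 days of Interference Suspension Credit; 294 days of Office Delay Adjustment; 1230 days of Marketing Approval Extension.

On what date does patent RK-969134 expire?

Base term: filing date + 15 years → 5 May 2023.
Interference Suspension Credit: +137 days → 19 September 2023.
Office Delay Adjustment: +294 days → 9 July 2024.
Marketing Approval Extension: +1230 days → 21 November 2027.

November 21, 2027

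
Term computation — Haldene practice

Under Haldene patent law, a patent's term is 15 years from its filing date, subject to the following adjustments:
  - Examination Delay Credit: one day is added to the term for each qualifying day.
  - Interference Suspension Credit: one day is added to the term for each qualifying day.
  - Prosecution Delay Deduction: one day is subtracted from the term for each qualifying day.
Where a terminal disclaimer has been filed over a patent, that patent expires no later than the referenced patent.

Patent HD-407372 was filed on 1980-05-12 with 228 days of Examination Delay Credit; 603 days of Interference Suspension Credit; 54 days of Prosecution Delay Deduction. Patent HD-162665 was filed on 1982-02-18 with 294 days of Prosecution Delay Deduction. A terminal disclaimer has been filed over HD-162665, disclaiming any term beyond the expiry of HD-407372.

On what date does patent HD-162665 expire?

Natural term of HD-162665:
  Base: filing + 15 years → 18 February 1997.
  Prosecution Delay Deduction: −294 days → 30 April 1996.
Expiry of referenced patent HD-407372:
  Base: filing + 15 years → 12 May 1995.
  Examination Delay Credit: +228 days → 26 December 1995.
  Interference Suspension Credit: +603 days → 20 August 1997.
  Prosecution Delay Deduction: −54 days → 27 June 1997.
Terminal disclaimer: HD-162665 expires on the earlier of 30 April 1996 and 27 June 1997.

1996-04-30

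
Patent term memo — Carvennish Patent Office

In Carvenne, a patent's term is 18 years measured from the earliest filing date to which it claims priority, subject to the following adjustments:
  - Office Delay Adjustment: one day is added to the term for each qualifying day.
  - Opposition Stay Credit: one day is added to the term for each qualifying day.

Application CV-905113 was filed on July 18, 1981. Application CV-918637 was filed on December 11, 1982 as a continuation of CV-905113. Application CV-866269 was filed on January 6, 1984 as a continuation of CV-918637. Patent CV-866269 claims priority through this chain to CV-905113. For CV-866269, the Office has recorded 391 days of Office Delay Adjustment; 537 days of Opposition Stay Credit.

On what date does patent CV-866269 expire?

Earliest priority filing: 18 July 1981.
Base term: 18 July 1981 + 18 years → 18 July 1999.
Office Delay Adjustment: +391 days → 12 August 2000.
Opposition Stay Credit: +537 days → 31 January 2002.

2002-01-31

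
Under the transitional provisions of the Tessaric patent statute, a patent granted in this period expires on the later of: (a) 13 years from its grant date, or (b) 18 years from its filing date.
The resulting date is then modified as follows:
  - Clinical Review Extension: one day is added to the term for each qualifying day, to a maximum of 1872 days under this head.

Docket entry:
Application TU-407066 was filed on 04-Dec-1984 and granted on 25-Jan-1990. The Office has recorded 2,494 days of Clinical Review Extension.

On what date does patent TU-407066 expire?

2008-03-11

(a) grant + 13 years → 25 January 2003.
(b) filing + 18 years → 4 December 2002.
Later of the two: 25 January 2003.
Clinical Review Extension: 2494 days claimed exceeds the 1872-day cap, so +1872 days → 11 March 2008.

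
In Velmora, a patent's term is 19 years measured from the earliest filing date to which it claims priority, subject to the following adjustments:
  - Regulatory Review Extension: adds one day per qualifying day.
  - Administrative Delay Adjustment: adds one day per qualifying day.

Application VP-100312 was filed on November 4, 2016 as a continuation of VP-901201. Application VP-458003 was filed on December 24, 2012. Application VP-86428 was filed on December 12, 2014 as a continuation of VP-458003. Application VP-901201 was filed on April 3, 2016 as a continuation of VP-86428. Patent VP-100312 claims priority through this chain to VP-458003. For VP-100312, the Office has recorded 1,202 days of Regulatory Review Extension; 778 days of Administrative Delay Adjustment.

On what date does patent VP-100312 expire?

Earliest priority filing: 24 December 2012.
Base term: 24 December 2012 + 19 years → 24 December 2031.
Regulatory Review Extension: +1202 days → 9 April 2035.
Administrative Delay Adjustment: +778 days → 26 May 2037.

2037-05-26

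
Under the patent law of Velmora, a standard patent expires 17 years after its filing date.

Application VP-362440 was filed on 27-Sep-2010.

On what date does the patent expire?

September 27, 2027

Filing date + 17 years → 27 September 2027.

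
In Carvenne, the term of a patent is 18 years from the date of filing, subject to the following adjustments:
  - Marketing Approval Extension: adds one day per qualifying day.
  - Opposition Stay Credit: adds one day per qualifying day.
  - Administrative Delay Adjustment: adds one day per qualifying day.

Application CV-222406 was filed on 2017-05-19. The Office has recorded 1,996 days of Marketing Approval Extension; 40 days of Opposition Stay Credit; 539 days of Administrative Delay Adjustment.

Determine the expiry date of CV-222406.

June 6, 2042

Base term: filing date + 18 years → 19 May 2035.
Marketing Approval Extension: +1996 days → 4 November 2040.
Opposition Stay Credit: +40 days → 14 December 2040.
Administrative Delay Adjustment: +539 days → 6 June 2042.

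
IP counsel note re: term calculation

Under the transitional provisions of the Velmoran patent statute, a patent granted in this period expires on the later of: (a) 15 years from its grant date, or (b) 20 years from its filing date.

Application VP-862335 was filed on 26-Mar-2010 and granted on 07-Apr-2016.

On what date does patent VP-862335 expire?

April 7, 2031

(a) grant + 15 years → 7 April 2031.
(b) filing + 20 years → 26 March 2030.
Later of the two: 7 April 2031.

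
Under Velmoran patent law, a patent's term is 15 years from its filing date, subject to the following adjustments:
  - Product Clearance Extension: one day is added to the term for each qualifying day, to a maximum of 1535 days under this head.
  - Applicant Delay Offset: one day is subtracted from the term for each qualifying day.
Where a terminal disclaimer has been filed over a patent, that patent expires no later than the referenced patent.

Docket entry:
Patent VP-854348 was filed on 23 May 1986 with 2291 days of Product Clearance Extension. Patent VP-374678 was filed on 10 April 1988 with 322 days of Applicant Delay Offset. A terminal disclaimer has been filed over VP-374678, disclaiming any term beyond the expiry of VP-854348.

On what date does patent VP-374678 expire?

May 23, 2002

Natural term of VP-374678:
  Base: filing + 15 years → 10 April 2003.
  Applicant Delay Offset: −322 days → 23 May 2002.
Expiry of referenced patent VP-854348:
  Base: filing + 15 years → 23 May 2001.
  Product Clearance Extension: 2291 days claimed exceeds the 1535-day cap, so +1535 days → 5 August 2005.
Terminal disclaimer: VP-374678 expires on the earlier of 23 May 2002 and 5 August 2005.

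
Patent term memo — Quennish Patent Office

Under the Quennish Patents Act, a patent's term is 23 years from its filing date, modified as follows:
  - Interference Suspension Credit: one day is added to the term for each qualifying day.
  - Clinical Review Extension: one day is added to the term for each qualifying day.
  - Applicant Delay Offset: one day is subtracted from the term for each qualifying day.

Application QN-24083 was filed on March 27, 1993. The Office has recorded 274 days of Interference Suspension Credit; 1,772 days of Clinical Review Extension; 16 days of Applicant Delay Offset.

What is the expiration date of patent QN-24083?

Base term: filing date + 23 years → 27 March 2016.
Interference Suspension Credit: +274 days → 26 December 2016.
Clinical Review Extension: +1772 days → 2 November 2021.
Applicant Delay Offset: −16 days → 17 October 2021.

October 17, 2021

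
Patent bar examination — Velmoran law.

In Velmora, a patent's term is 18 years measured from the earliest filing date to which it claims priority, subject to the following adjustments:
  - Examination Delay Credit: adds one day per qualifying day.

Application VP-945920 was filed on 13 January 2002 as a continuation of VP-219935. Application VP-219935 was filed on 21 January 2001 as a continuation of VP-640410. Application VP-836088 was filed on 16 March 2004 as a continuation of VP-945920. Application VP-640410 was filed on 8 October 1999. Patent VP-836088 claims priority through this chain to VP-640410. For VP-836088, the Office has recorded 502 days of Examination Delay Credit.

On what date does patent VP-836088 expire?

Earliest priority filing: 8 October 1999.
Base term: 8 October 1999 + 18 years → 8 October 2017.
Examination Delay Credit: +502 days → 22 February 2019.

February 22, 2019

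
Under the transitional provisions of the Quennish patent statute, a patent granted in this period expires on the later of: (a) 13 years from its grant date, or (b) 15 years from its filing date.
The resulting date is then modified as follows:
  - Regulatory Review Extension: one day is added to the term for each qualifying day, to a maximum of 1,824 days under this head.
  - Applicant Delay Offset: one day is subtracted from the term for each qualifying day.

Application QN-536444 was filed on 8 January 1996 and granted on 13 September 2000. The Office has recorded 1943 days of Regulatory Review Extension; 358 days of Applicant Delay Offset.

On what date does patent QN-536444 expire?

2017-09-18

(a) grant + 13 years → 13 September 2013.
(b) filing + 15 years → 8 January 2011.
Later of the two: 13 September 2013.
Regulatory Review Extension: 1943 days claimed exceeds the 1824-day cap, so +1824 days → 11 September 2018.
Applicant Delay Offset: −358 days → 18 September 2017.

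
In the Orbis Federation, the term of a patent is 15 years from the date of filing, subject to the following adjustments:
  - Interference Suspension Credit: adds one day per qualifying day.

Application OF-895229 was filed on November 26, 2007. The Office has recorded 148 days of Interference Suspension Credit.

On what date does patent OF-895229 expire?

April 23, 2023

Base term: filing date + 15 years → 26 November 2022.
Interference Suspension Credit: +148 days → 23 April 2023.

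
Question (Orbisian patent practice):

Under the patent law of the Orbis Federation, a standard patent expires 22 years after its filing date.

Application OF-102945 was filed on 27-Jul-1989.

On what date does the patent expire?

Filing date + 22 years → 27 July 2011.

2011-07-27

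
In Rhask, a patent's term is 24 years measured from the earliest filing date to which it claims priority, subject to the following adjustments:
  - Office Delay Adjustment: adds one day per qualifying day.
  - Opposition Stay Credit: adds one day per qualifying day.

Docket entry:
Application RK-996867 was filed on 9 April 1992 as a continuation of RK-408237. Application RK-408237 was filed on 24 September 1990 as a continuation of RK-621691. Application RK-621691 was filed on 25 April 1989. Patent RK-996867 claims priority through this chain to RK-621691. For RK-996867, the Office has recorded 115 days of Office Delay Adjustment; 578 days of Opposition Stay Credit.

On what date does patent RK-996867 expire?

Earliest priority filing: 25 April 1989.
Base term: 25 April 1989 + 24 years → 25 April 2013.
Office Delay Adjustment: +115 days → 18 August 2013.
Opposition Stay Credit: +578 days → 19 March 2015.

March 19, 2015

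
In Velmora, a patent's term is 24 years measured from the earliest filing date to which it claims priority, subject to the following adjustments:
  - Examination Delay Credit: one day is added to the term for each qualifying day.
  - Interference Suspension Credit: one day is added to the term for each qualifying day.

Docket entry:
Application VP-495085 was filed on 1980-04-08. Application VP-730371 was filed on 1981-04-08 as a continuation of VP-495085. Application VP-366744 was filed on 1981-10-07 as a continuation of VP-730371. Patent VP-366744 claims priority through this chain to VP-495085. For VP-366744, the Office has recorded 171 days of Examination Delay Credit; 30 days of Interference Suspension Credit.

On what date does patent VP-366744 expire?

2004-10-26

Earliest priority filing: 8 April 1980.
Base term: 8 April 1980 + 24 years → 8 April 2004.
Examination Delay Credit: +171 days → 26 September 2004.
Interference Suspension Credit: +30 days → 26 October 2004.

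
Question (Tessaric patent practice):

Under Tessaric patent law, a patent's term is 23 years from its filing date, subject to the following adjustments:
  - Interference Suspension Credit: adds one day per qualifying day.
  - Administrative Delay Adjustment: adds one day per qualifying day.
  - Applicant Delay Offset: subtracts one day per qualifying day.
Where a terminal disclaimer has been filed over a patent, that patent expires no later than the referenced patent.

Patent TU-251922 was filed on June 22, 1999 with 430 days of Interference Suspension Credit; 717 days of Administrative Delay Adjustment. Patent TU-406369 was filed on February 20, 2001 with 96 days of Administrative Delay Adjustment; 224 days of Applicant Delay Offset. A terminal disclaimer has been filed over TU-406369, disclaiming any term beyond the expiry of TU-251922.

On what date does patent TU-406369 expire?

2023-10-15

Natural term of TU-406369:
  Base: filing + 23 years → 20 February 2024.
  Administrative Delay Adjustment: +96 days → 26 May 2024.
  Applicant Delay Offset: −224 days → 15 October 2023.
Expiry of referenced patent TU-251922:
  Base: filing + 23 years → 22 June 2022.
  Interference Suspension Credit: +430 days → 26 August 2023.
  Administrative Delay Adjustment: +717 days → 12 August 2025.
Terminal disclaimer: TU-406369 expires on the earlier of 15 October 2023 and 12 August 2025.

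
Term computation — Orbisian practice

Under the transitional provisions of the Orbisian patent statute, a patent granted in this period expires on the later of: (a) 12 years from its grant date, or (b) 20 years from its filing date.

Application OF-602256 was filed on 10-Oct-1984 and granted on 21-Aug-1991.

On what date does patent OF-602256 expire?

2004-10-10

(a) grant + 12 years → 21 August 2003.
(b) filing + 20 years → 10 October 2004.
Later of the two: 10 October 2004.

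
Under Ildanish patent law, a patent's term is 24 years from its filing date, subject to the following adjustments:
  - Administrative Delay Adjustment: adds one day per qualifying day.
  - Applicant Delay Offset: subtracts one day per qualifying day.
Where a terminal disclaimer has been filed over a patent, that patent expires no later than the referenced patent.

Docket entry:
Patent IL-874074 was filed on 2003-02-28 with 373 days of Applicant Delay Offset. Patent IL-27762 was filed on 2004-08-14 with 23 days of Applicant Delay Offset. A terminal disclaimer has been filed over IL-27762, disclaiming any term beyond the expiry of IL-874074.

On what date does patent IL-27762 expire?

February 20, 2026

Natural term of IL-27762:
  Base: filing + 24 years → 14 August 2028.
  Applicant Delay Offset: −23 days → 22 July 2028.
Expiry of referenced patent IL-874074:
  Base: filing + 24 years → 28 February 2027.
  Applicant Delay Offset: −373 days → 20 February 2026.
Terminal disclaimer: IL-27762 expires on the earlier of 22 July 2028 and 20 February 2026.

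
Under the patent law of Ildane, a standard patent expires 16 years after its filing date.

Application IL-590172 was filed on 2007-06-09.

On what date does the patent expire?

Filing date + 16 years → 9 June 2023.

2023-06-09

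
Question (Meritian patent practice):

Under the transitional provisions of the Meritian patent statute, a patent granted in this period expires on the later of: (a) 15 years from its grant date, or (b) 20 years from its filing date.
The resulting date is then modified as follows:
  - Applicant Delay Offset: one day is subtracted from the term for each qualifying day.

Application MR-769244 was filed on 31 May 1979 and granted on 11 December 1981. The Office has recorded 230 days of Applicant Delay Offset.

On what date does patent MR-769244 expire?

1998-10-13

(a) grant + 15 years → 11 December 1996.
(b) filing + 20 years → 31 May 1999.
Later of the two: 31 May 1999.
Applicant Delay Offset: −230 days → 13 October 1998.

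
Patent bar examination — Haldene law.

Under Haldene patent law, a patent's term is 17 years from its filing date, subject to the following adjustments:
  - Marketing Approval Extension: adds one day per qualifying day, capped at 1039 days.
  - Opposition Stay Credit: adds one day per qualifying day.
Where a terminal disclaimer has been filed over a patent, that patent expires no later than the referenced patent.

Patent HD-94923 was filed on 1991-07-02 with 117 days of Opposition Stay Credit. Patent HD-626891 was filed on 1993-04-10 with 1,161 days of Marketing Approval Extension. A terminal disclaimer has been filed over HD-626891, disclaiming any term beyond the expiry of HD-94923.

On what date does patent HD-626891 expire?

Natural term of HD-626891:
  Base: filing + 17 years → 10 April 2010.
  Marketing Approval Extension: 1161 days claimed exceeds the 1039-day cap, so +1039 days → 12 February 2013.
Expiry of referenced patent HD-94923:
  Base: filing + 17 years → 2 July 2008.
  Opposition Stay Credit: +117 days → 27 October 2008.
Terminal disclaimer: HD-626891 expires on the earlier of 12 February 2013 and 27 October 2008.

2008-10-27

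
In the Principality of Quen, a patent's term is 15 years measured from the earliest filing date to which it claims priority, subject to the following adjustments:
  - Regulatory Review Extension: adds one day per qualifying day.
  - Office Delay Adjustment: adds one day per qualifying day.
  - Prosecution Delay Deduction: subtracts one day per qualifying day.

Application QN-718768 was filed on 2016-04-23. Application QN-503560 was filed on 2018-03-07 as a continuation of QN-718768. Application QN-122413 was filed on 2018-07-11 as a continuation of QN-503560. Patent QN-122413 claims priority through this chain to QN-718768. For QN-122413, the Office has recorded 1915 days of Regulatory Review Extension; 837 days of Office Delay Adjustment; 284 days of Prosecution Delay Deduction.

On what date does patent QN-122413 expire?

January 24, 2038

Earliest priority filing: 23 April 2016.
Base term: 23 April 2016 + 15 years → 23 April 2031.
Regulatory Review Extension: +1915 days → 20 July 2036.
Office Delay Adjustment: +837 days → 4 November 2038.
Prosecution Delay Deduction: −284 days → 24 January 2038.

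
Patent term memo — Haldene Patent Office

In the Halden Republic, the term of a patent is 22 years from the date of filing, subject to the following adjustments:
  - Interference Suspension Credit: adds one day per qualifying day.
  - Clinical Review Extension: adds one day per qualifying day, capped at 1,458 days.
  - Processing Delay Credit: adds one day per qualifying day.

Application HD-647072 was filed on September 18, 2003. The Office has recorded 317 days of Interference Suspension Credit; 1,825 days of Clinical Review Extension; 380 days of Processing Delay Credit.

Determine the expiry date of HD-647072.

2031-08-13

Base term: filing date + 22 years → 18 September 2025.
Interference Suspension Credit: +317 days → 1 August 2026.
Clinical Review Extension: 1825 days claimed exceeds the 1458-day cap, so +1458 days → 29 July 2030.
Processing Delay Credit: +380 days → 13 August 2031.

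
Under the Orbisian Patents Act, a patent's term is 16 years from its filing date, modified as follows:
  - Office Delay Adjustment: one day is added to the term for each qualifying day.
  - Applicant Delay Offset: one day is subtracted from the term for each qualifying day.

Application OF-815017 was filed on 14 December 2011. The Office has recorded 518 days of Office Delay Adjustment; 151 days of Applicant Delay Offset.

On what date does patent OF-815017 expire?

Base term: filing date + 16 years → 14 December 2027.
Office Delay Adjustment: +518 days → 15 May 2029.
Applicant Delay Offset: −151 days → 15 December 2028.

2028-12-15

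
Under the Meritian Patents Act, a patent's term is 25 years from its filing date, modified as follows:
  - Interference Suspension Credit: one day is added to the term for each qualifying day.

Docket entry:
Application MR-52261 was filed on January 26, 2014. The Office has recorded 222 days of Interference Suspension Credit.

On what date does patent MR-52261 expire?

Base term: filing date + 25 years → 26 January 2039.
Interference Suspension Credit: +222 days → 5 September 2039.

September 5, 2039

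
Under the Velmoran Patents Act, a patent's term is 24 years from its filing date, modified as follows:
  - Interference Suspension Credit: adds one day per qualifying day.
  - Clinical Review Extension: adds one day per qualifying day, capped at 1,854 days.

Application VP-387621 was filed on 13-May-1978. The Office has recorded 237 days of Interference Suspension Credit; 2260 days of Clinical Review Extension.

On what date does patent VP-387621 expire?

Base term: filing date + 24 years → 13 May 2002.
Interference Suspension Credit: +237 days → 5 January 2003.
Clinical Review Extension: 2260 days claimed exceeds the 1854-day cap, so +1854 days → 2 February 2008.

2008-02-02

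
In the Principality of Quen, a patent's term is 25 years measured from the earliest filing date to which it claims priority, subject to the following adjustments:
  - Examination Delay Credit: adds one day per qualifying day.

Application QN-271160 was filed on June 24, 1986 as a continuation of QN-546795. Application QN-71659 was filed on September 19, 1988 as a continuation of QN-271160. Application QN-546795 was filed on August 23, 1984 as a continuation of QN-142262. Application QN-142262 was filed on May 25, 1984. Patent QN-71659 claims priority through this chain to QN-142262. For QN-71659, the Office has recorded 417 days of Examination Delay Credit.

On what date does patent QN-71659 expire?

Earliest priority filing: 25 May 1984.
Base term: 25 May 1984 + 25 years → 25 May 2009.
Examination Delay Credit: +417 days → 16 July 2010.

2010-07-16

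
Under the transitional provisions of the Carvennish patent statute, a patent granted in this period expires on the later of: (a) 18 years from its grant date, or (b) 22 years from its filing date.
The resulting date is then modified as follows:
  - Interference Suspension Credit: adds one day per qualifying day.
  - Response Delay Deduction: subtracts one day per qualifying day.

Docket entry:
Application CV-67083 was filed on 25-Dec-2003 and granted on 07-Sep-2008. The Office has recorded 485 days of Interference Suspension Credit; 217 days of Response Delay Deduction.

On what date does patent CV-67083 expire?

(a) grant + 18 years → 7 September 2026.
(b) filing + 22 years → 25 December 2025.
Later of the two: 7 September 2026.
Interference Suspension Credit: +485 days → 5 January 2028.
Response Delay Deduction: −217 days → 2 June 2027.

June 2, 2027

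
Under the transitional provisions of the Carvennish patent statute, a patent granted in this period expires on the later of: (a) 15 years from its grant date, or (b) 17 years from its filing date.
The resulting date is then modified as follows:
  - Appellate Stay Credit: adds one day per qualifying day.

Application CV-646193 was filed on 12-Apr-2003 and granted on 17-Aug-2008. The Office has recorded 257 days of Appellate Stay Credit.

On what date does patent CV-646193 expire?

April 30, 2024

(a) grant + 15 years → 17 August 2023.
(b) filing + 17 years → 12 April 2020.
Later of the two: 17 August 2023.
Appellate Stay Credit: +257 days → 30 April 2024.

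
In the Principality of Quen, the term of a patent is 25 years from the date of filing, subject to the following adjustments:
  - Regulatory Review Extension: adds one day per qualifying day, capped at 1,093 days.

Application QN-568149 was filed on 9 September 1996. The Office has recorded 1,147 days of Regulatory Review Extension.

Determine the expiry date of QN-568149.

Base term: filing date + 25 years → 9 September 2021.
Regulatory Review Extension: 1147 days claimed exceeds the 1093-day cap, so +1093 days → 6 September 2024.

2024-09-06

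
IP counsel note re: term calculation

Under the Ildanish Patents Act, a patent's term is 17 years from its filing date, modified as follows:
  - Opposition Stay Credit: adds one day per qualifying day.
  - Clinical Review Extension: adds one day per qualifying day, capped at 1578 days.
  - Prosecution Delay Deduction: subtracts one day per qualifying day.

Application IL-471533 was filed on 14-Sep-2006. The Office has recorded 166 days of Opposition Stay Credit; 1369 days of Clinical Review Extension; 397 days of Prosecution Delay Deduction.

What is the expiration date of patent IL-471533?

2026-10-26

Base term: filing date + 17 years → 14 September 2023.
Opposition Stay Credit: +166 days → 27 February 2024.
Clinical Review Extension: 1369 days (within the 1578-day cap) → +1369 days → 27 November 2027.
Prosecution Delay Deduction: −397 days → 26 October 2026.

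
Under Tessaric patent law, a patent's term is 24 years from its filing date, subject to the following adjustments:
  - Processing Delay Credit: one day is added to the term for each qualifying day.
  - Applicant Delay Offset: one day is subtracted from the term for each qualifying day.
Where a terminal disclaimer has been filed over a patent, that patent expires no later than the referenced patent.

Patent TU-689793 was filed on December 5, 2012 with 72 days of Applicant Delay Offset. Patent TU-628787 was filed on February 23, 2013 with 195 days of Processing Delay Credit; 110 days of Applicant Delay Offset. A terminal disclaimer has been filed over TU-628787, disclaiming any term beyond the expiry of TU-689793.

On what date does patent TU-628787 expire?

Natural term of TU-628787:
  Base: filing + 24 years → 23 February 2037.
  Processing Delay Credit: +195 days → 6 September 2037.
  Applicant Delay Offset: −110 days → 19 May 2037.
Expiry of referenced patent TU-689793:
  Base: filing + 24 years → 5 December 2036.
  Applicant Delay Offset: −72 days → 24 September 2036.
Terminal disclaimer: TU-628787 expires on the earlier of 19 May 2037 and 24 September 2036.

September 24, 2036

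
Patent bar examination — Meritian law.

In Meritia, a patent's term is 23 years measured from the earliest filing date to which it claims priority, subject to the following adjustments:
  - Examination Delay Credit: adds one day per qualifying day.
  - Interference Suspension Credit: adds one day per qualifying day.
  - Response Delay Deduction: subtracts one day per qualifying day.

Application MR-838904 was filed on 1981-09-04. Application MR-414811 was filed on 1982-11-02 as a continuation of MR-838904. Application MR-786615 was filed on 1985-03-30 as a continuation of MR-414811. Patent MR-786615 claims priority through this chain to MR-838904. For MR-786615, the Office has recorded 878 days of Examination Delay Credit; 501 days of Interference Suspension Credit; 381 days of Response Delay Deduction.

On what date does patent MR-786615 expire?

Earliest priority filing: 4 September 1981.
Base term: 4 September 1981 + 23 years → 4 September 2004.
Examination Delay Credit: +878 days → 30 January 2007.
Interference Suspension Credit: +501 days → 14 June 2008.
Response Delay Deduction: −381 days → 30 May 2007.

2007-05-30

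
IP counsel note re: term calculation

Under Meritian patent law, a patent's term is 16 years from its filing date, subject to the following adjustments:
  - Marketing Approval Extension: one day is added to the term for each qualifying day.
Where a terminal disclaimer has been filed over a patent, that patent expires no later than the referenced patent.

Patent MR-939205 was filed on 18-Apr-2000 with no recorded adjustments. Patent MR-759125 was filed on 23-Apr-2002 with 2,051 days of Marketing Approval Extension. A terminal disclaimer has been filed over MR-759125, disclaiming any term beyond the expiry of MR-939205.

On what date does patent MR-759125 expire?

2016-04-18

Natural term of MR-759125:
  Base: filing + 16 years → 23 April 2018.
  Marketing Approval Extension: +2051 days → 4 December 2023.
Expiry of referenced patent MR-939205:
  Base: filing + 16 years → 18 April 2016.
Terminal disclaimer: MR-759125 expires on the earlier of 4 December 2023 and 18 April 2016.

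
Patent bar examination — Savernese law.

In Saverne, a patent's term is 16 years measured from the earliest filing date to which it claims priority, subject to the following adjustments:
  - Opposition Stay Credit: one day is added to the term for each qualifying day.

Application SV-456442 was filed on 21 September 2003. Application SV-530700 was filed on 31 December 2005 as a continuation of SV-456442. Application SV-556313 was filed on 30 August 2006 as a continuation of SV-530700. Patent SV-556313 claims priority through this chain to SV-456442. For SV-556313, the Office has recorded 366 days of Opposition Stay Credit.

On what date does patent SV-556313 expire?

Earliest priority filing: 21 September 2003.
Base term: 21 September 2003 + 16 years → 21 September 2019.
Opposition Stay Credit: +366 days → 21 September 2020.

September 21, 2020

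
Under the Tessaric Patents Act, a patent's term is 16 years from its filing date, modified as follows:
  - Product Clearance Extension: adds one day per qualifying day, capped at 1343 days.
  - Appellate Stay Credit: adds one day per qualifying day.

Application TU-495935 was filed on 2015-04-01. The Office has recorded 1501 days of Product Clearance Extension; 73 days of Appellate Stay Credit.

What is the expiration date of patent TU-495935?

Base term: filing date + 16 years → 1 April 2031.
Product Clearance Extension: 1501 days claimed exceeds the 1343-day cap, so +1343 days → 4 December 2034.
Appellate Stay Credit: +73 days → 15 February 2035.

February 15, 2035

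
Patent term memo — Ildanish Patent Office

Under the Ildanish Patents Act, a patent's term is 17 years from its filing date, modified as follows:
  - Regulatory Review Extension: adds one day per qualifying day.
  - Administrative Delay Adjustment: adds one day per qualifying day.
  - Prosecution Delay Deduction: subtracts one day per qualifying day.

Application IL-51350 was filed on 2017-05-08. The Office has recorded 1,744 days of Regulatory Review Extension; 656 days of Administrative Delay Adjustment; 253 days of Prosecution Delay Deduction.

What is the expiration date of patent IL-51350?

March 24, 2040

Base term: filing date + 17 years → 8 May 2034.
Regulatory Review Extension: +1744 days → 15 February 2039.
Administrative Delay Adjustment: +656 days → 2 December 2040.
Prosecution Delay Deduction: −253 days → 24 March 2040.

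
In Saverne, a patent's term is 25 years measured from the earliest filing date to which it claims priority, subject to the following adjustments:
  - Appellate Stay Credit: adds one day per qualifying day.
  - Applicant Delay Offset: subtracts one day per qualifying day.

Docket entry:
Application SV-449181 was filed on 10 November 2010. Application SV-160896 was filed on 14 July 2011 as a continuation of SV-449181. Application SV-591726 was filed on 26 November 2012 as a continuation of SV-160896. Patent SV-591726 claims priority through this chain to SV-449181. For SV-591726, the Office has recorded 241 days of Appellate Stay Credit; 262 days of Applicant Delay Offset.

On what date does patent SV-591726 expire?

2035-10-20

Earliest priority filing: 10 November 2010.
Base term: 10 November 2010 + 25 years → 10 November 2035.
Appellate Stay Credit: +241 days → 8 July 2036.
Applicant Delay Offset: −262 days → 20 October 2035.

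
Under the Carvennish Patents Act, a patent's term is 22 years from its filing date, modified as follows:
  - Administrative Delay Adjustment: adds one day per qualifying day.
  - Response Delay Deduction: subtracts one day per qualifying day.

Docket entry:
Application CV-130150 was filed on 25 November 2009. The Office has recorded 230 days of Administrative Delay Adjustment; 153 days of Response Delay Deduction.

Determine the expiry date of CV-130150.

Base term: filing date + 22 years → 25 November 2031.
Administrative Delay Adjustment: +230 days → 12 July 2032.
Response Delay Deduction: −153 days → 10 February 2032.

2032-02-10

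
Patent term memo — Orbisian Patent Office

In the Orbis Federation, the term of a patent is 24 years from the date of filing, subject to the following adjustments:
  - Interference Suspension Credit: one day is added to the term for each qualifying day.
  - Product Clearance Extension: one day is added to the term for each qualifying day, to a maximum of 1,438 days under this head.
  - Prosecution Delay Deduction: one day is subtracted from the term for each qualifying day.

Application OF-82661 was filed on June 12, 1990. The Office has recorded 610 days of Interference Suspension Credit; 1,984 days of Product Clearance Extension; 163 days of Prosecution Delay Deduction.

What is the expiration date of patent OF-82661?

2019-08-10

Base term: filing date + 24 years → 12 June 2014.
Interference Suspension Credit: +610 days → 12 February 2016.
Product Clearance Extension: 1984 days claimed exceeds the 1438-day cap, so +1438 days → 20 January 2020.
Prosecution Delay Deduction: −163 days → 10 August 2019.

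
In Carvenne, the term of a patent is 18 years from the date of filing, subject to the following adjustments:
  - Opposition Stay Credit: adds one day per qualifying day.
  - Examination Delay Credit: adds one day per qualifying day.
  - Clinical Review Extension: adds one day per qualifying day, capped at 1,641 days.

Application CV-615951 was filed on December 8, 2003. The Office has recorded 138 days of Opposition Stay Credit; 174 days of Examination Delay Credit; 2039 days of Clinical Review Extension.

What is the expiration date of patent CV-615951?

Base term: filing date + 18 years → 8 December 2021.
Opposition Stay Credit: +138 days → 25 April 2022.
Examination Delay Credit: +174 days → 16 October 2022.
Clinical Review Extension: 2039 days claimed exceeds the 1641-day cap, so +1641 days → 14 April 2027.

April 14, 2027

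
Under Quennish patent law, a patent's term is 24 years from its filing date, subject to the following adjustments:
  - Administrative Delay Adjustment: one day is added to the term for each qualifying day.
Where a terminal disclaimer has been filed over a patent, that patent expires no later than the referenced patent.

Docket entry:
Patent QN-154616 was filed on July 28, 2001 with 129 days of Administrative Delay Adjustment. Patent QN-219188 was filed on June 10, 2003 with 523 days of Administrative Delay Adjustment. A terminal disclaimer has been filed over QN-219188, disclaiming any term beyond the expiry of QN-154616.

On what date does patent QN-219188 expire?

Natural term of QN-219188:
  Base: filing + 24 years → 10 June 2027.
  Administrative Delay Adjustment: +523 days → 14 November 2028.
Expiry of referenced patent QN-154616:
  Base: filing + 24 years → 28 July 2025.
  Administrative Delay Adjustment: +129 days → 4 December 2025.
Terminal disclaimer: QN-219188 expires on the earlier of 14 November 2028 and 4 December 2025.

2025-12-04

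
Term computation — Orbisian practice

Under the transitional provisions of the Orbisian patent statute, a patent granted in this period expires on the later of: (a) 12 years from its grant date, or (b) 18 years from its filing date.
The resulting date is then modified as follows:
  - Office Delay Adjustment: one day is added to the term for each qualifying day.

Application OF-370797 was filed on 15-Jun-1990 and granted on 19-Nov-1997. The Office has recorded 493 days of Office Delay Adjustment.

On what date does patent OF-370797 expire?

March 27, 2011

(a) grant + 12 years → 19 November 2009.
(b) filing + 18 years → 15 June 2008.
Later of the two: 19 November 2009.
Office Delay Adjustment: +493 days → 27 March 2011.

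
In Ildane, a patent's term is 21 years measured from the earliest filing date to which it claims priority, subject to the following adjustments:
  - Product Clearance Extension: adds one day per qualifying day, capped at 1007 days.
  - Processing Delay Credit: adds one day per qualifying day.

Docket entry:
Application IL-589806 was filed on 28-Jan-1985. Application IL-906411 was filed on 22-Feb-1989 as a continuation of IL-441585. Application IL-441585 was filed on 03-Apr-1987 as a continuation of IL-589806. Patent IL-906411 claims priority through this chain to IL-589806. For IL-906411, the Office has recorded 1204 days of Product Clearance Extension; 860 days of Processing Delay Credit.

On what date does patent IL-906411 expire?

Earliest priority filing: 28 January 1985.
Base term: 28 January 1985 + 21 years → 28 January 2006.
Product Clearance Extension: 1204 days claimed exceeds the 1007-day cap, so +1007 days → 31 October 2008.
Processing Delay Credit: +860 days → 10 March 2011.

2011-03-10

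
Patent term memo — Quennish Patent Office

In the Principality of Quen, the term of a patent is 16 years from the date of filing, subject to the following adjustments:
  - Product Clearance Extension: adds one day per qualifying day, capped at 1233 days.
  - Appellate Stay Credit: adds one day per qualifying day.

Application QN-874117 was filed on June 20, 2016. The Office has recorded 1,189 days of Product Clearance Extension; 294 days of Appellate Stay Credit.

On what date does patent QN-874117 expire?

Base term: filing date + 16 years → 20 June 2032.
Product Clearance Extension: 1189 days (within the 1233-day cap) → +1189 days → 22 September 2035.
Appellate Stay Credit: +294 days → 12 July 2036.

2036-07-12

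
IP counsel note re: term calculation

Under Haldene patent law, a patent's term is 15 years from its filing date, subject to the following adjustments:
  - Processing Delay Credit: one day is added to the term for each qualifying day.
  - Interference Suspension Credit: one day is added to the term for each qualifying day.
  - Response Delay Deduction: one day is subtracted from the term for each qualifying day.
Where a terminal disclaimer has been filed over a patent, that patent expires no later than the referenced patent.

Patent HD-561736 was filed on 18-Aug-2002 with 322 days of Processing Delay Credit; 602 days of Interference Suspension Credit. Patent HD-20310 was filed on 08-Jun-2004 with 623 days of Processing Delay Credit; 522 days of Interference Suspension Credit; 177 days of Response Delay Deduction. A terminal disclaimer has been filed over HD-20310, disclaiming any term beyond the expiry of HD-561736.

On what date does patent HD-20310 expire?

February 28, 2020

Natural term of HD-20310:
  Base: filing + 15 years → 8 June 2019.
  Processing Delay Credit: +623 days → 20 February 2021.
  Interference Suspension Credit: +522 days → 27 July 2022.
  Response Delay Deduction: −177 days → 31 January 2022.
Expiry of referenced patent HD-561736:
  Base: filing + 15 years → 18 August 2017.
  Processing Delay Credit: +322 days → 6 July 2018.
  Interference Suspension Credit: +602 days → 28 February 2020.
Terminal disclaimer: HD-20310 expires on the earlier of 31 January 2022 and 28 February 2020.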